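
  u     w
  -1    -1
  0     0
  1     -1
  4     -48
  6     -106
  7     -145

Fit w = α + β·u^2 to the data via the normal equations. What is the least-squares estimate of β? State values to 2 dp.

Forming MᵀM = [[6, 103]; [103, 3955]] and Mᵀw = [-301, -11691]ᵀ gives MᵀM·[α, β]ᵀ = Mᵀw.
Eliminating β: 3955·(row 1) − 103·(row 2) gives 13121·α = 3955·(-301) − 103·(-11691) = 13718, so α = 13718/13121.
Then β = ((-11691) − 103·(13718/13121))/3955 = -39143/13121.

β = -2.98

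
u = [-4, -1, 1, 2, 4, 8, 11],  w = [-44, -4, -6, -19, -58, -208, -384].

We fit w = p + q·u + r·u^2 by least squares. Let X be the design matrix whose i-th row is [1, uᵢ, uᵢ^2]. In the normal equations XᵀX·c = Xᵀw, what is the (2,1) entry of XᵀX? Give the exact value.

21

Row 2 ↔ basis u, column 1 ↔ basis 1, so (XᵀX)_{2,1} = Σᵢ u = (-4)·(1) + (-1)·(1) + (1)·(1) + (2)·(1) + (4)·(1) + (8)·(1) + (11)·(1) = 21.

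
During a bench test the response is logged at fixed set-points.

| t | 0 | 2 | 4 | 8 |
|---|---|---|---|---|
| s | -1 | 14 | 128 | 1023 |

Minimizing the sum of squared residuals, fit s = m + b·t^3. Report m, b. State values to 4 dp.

m = -1.0452, b = 2.0003

Setting ∂/∂m … = 0 gives: 4·m + 584·b = 1164;  584·m + 266304·b = 532080.
Δ = 4·266304 − 584² = 724160.
m = (1164·266304 − 584·532080)/724160 = -162/155; b = (4·532080 − 584·1164)/724160 = 45267/22630.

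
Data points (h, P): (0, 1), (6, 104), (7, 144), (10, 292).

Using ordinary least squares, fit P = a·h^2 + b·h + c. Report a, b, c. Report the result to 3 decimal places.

The normal equations are: 13697·a + 1559·b + 185·c = 40000;  1559·a + 185·b + 23·c = 4552;  185·a + 23·b + 4·c = 541.
Inverting the 3×3 Gram matrix, [a, b, c]ᵀ = [12725/4317, -1520/4317, 1361/1439]ᵀ.

a = 2.948, b = -0.352, c = 0.946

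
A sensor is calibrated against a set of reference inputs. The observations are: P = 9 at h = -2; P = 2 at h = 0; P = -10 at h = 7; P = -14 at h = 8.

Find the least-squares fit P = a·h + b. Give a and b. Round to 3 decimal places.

a = -2.110, b = 3.609

Normal-equation sums: Σh·h = 117, Σh = 13, Σ1 = 4.
Moment sums: Σh·P = -200, ΣP = -13.
MᵀM·[a, b]ᵀ = MᵀP becomes [[117, 13]; [13, 4]]·[a, b]ᵀ = [-200, -13]ᵀ.
Determinant 117·4 − 13² = 299.
a = ((-200)·4 − 13·(-13))/299 = -631/299; b = (117·(-13) − 13·(-200))/299 = 83/23.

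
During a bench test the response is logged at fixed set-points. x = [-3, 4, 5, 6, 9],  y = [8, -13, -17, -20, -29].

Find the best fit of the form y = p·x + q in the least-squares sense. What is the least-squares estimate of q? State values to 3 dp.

q = -1.206

Normal-equation sums: Σx·x = 167, Σx = 21, Σ1 = 5.
For Mᵀy: Σx·y = -542, Σy = -71.
MᵀM·[p, q]ᵀ = Mᵀy becomes [[167, 21]; [21, 5]]·[p, q]ᵀ = [-542, -71]ᵀ.
Eliminating q: 5·(row 1) − 21·(row 2) gives 394·p = 5·(-542) − 21·(-71) = -1219, so p = -1219/394.
Then q = ((-71) − 21·(-1219/394))/5 = -475/394.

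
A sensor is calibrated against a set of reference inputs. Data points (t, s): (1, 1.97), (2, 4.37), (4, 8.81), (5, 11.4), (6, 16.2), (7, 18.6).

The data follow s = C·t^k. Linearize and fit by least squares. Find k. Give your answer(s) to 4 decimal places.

Taking logs, ln s = k·ln t + ln C, so regress ln s on ln t.
Over the data: Σln t = 7.4265, Σ(ln t)² = 11.9895, Σln s = 12.4705, Σln t·ln s = 18.6337.
Normal system: [[11.9895, 7.4265]; [7.4265, 6]]·[k, ln C]ᵀ = [18.6337, 12.4705]ᵀ.
Solving (det = 16.7835): k = 1.14335, ln C = 0.66321.

k = 1.1434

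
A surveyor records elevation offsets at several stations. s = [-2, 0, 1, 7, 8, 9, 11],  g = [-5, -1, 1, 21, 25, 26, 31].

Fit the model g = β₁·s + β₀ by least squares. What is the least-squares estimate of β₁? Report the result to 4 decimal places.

β₁ = 2.9511

The normal equations are: 320·β₁ + 34·β₀ = 933;  34·β₁ + 7·β₀ = 98.
det = 320·7 − 34² = 1084.
β₁ = (933·7 − 34·98)/1084 = 3199/1084; β₀ = (320·98 − 34·933)/1084 = -181/542.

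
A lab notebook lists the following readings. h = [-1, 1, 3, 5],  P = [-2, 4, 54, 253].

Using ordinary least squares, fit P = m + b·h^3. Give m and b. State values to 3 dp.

The normal equations are: 4·m + 152·b = 309;  152·m + 16356·b = 33089.
(Σ1 = 4, Σh^3 = 152, Σh^3·h^3 = 16356, ΣP = 309, Σh^3·P = 33089.)
Eliminating b: 16356·(row 1) − 152·(row 2) gives 42320·m = 16356·309 − 152·33089 = 24476, so m = 6119/10580.
Then b = (33089 − 152·(6119/10580))/16356 = 21347/10580.

m = 0.578, b = 2.018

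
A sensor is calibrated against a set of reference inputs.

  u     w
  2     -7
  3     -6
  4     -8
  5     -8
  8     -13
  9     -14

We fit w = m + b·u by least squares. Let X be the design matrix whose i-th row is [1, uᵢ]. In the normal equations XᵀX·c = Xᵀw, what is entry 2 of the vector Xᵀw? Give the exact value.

-334

Entry 2 ↔ basis u, so (Xᵀw)_{2} = Σᵢ (u)·wᵢ = (2)·(-7) + (3)·(-6) + (4)·(-8) + (5)·(-8) + (8)·(-13) + (9)·(-14) = -334.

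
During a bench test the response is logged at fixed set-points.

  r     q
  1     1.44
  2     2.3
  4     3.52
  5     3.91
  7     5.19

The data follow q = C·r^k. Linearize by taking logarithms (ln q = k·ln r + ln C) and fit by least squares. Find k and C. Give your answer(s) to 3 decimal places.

With ln qᵢ as the transformed response and ln rᵢ as the regressor:
AᵀA = [[8.7791, 5.6348]; [5.6348, 5]], rhs = [7.7209, 5.4663]ᵀ  (here Σln r = 5.6348, Σ(ln r)² = 8.7791, Σln q = 5.4663, Σln r·ln q = 7.7209).
Slope k = (n·Σln r·ln q − Σln r·Σln q)/(n·Σ(ln r)² − (Σln r)²) = (5·7.7209 − 5.6348·5.4663)/12.1448 = 0.64249; ln C = (Σln q − k·Σln r)/n = 0.36920, so C = exp(0.36920) = 1.44657.

k = 0.642, C = 1.447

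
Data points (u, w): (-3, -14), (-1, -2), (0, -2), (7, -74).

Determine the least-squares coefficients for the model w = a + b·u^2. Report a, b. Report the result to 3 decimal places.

Compute the Gram sums: Σ1 = 4, Σu^2 = 59, Σu^2·u^2 = 2483.
Right-hand side: Σw = -92, Σu^2·w = -3754.
So AᵀA·[a, b]ᵀ = Aᵀw: [[4, 59]; [59, 2483]]·[a, b]ᵀ = [-92, -3754]ᵀ.
Eliminating b: 2483·(row 1) − 59·(row 2) gives 6451·a = 2483·(-92) − 59·(-3754) = -6950, so a = -6950/6451.
Then b = ((-3754) − 59·(-6950/6451))/2483 = -9588/6451.

a = -1.077, b = -1.486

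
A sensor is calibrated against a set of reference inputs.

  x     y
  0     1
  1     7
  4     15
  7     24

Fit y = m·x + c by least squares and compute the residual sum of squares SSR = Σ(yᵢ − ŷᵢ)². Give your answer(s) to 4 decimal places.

SSR = 4.2167

Forming MᵀM = [[66, 12]; [12, 4]] and Mᵀy = [235, 47]ᵀ gives MᵀM·[m, c]ᵀ = Mᵀy.
Eliminating c: 4·(row 1) − 12·(row 2) gives 120·m = 4·235 − 12·47 = 376, so m = 47/15.
Then c = (47 − 12·(47/15))/4 = 47/20.
Residuals: -27/20, 91/60, 7/60, -17/60; SSR = 253/60.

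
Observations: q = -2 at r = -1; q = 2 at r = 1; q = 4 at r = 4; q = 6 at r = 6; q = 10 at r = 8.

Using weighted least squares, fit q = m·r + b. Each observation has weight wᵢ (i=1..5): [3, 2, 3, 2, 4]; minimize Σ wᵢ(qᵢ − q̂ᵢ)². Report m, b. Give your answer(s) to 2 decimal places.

The normal equations are: 381·m + 55·b = 450;  55·m + 14·b = 62.
(Σwᵢ·r·r = 381, Σwᵢ·r = 55, Σwᵢ·1 = 14, Σwᵢ·r·q = 450, Σwᵢ·q = 62.)
Determinant 381·14 − 55² = 2309.
m = (450·14 − 55·62)/2309 = 2890/2309; b = (381·62 − 55·450)/2309 = -1128/2309.

m = 1.25, b = -0.49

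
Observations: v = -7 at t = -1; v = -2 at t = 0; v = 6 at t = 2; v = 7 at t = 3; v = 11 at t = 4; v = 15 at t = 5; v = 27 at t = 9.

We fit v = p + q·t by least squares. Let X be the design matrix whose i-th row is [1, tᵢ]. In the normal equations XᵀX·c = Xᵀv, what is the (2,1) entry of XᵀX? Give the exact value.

Row 2 ↔ basis t, column 1 ↔ basis 1, so (XᵀX)_{2,1} = Σᵢ t = (-1)·(1) + (0)·(1) + (2)·(1) + (3)·(1) + (4)·(1) + (5)·(1) + (9)·(1) = 22.

22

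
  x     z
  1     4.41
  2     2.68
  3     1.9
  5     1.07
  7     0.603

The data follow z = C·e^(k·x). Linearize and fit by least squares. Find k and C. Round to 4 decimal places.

k = -0.3209, C = 5.4196

Taking logs, ln z = k·x + ln C, so regress ln z on x.
Σx = 18.0000, Σ(x)² = 88.0000, Σln z = 2.6734, Σx·ln z = 2.1785.
Equations: 88.0000·k + 18.0000·ln C = 2.1785;  18.0000·k + 5·ln C = 2.6734.
Slope k = (n·Σx·ln z − Σx·Σln z)/(n·Σ(x)² − (Σx)²) = (5·2.1785 − 18.0000·2.6734)/116.0000 = -0.32093; ln C = (Σln z − k·Σx)/n = 1.69003, so C = exp(1.69003) = 5.41963.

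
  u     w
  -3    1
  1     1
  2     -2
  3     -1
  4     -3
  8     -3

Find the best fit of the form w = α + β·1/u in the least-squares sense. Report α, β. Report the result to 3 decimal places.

Compute the Gram sums: Σ1 = 6, Σ1/u = 15/8, Σ1/u·1/u = 893/576.
Right-hand side: Σw = -7, Σ1/u·w = -43/24.
AᵀA·[α, β]ᵀ = Aᵀw becomes [[6, 15/8]; [15/8, 893/576]]·[α, β]ᵀ = [-7, -43/24]ᵀ.
Δ = 6·(893/576) − (15/8)² = 1111/192.
α = ((-7)·(893/576) − (15/8)·(-43/24))/(1111/192) = -4316/3333; β = (6·(-43/24) − (15/8)·(-7))/(1111/192) = 456/1111.

α = -1.295, β = 0.410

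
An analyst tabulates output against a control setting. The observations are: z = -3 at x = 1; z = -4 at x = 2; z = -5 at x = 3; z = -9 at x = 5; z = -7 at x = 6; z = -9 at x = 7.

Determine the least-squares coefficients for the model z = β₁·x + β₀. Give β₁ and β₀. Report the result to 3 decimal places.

Forming MᵀM = [[124, 24]; [24, 6]] and Mᵀz = [-176, -37]ᵀ gives MᵀM·[β₁, β₀]ᵀ = Mᵀz.
Δ = 124·6 − 24² = 168.
β₁ = ((-176)·6 − 24·(-37))/168 = -1; β₀ = (124·(-37) − 24·(-176))/168 = -13/6.

β₁ = -1.000, β₀ = -2.167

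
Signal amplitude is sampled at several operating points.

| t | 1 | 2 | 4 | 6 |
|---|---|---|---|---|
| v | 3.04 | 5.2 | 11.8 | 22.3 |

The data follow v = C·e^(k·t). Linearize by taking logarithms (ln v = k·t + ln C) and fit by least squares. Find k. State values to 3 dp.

k = 0.395

Linearized form: ln v = k·t + ln C. From the 4 transformed points,
Over the data: Σt = 13.0000, Σ(t)² = 57.0000, Σln v = 8.3332, Σt·ln v = 32.9091.
Normal system: [[57.0000, 13.0000]; [13.0000, 4]]·[k, ln C]ᵀ = [32.9091, 8.3332]ᵀ.
Solving (det = 59.0000): k = 0.39500, ln C = 0.79956.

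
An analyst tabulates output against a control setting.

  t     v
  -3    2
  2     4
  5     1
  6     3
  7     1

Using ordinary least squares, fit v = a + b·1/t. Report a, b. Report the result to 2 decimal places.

a = 1.94, b = 1.92

Forming AᵀA = [[5, 71/105]; [71/105, 9907/22050]] and Aᵀv = [11, 457/210]ᵀ gives AᵀA·[a, b]ᵀ = Aᵀv.
det = 5·(9907/22050) − (71/105)² = 13151/7350.
a = (11·(9907/22050) − (71/105)·(457/210))/(13151/7350) = 25510/13151; b = (5·(457/210) − (71/105)·11)/(13151/7350) = 25305/13151.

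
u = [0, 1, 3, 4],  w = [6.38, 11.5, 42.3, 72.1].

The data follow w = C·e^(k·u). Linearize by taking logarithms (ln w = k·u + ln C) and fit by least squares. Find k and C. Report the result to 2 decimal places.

k = 0.62, C = 6.35

With ln wᵢ as the transformed response and uᵢ as the regressor:
XᵀX = [[26.0000, 8.0000]; [8.0000, 4]], rhs = [30.7889, 12.3184]ᵀ  (here Σu = 8.0000, Σ(u)² = 26.0000, Σln w = 12.3184, Σu·ln w = 30.7889).
Slope k = (n·Σu·ln w − Σu·Σln w)/(n·Σ(u)² − (Σu)²) = (4·30.7889 − 8.0000·12.3184)/40.0000 = 0.61522; ln C = (Σln w − k·Σu)/n = 1.84915, so C = exp(1.84915) = 6.35439.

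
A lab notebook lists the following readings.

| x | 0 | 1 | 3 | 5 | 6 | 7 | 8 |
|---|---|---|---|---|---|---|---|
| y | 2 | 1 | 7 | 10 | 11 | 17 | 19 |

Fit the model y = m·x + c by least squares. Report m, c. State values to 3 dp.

m = 2.198, c = 0.149

Entries of MᵀM: Σx·x = 184, Σx = 30, Σ1 = 7.
And Σx·y = 409, Σy = 67.
MᵀM·[m, c]ᵀ = Mᵀy becomes [[184, 30]; [30, 7]]·[m, c]ᵀ = [409, 67]ᵀ.
Eliminating c: 7·(row 1) − 30·(row 2) gives 388·m = 7·409 − 30·67 = 853, so m = 853/388.
Then c = (67 − 30·(853/388))/7 = 29/194.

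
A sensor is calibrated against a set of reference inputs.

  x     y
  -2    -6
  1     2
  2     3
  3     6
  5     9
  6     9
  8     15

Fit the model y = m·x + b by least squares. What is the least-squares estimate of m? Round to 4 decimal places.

Forming MᵀM = [[143, 23]; [23, 7]] and Mᵀy = [257, 38]ᵀ gives MᵀM·[m, b]ᵀ = Mᵀy.
Eliminating b: 7·(row 1) − 23·(row 2) gives 472·m = 7·257 − 23·38 = 925, so m = 925/472.
Then b = (38 − 23·(925/472))/7 = -477/472.

m = 1.9597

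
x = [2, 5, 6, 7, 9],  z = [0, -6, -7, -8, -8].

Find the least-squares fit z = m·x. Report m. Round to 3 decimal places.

m = -1.026

From the data, Σx·x = 195.
Right-hand side: Σx·z = -200.
m = (-200)/195 = -1.02564.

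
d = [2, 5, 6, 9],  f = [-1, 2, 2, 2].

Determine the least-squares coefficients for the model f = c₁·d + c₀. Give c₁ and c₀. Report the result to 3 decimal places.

MᵀM·[c₁, c₀]ᵀ = Mᵀf reads: 146·c₁ + 22·c₀ = 38;  22·c₁ + 4·c₀ = 5.
(Σd·d = 146, Σd = 22, Σ1 = 4, Σd·f = 38, Σf = 5.)
Δ = 146·4 − 22² = 100.
c₁ = (38·4 − 22·5)/100 = 21/50; c₀ = (146·5 − 22·38)/100 = -53/50.

c₁ = 0.420, c₀ = -1.060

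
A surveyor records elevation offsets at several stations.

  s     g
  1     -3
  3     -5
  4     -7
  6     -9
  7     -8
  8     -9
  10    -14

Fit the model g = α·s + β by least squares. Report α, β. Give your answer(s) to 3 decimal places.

α = -1.067, β = -1.913

Setting ∂/∂α … = 0 gives: 275·α + 39·β = -368;  39·α + 7·β = -55.
(Σs·s = 275, Σs = 39, Σ1 = 7, Σs·g = -368, Σg = -55.)
Determinant 275·7 − 39² = 404.
α = ((-368)·7 − 39·(-55))/404 = -431/404; β = (275·(-55) − 39·(-368))/404 = -773/404.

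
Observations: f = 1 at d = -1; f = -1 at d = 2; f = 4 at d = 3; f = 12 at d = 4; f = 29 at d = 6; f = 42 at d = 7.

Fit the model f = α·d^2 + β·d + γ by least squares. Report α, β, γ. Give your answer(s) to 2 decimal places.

α = 1.07, β = -1.27, γ = -1.63

With design matrix A, AᵀA = [[4051, 657, 115]; [657, 115, 21]; [115, 21, 6]] and Aᵀf = [3327, 525, 87]ᵀ.
Solving the 3×3 system (Gaussian elimination) gives α = 9564/8905, β = -11337/8905, γ = -1116/685.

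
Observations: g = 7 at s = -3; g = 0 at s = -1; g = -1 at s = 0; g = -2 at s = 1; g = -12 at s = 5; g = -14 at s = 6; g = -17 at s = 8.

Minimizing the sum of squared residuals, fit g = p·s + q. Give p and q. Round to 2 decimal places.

p = -2.15, q = -0.66

Compute the Gram sums: Σs·s = 136, Σs = 16, Σ1 = 7.
Right-hand side: Σs·g = -303, Σg = -39.
So MᵀM·[p, q]ᵀ = Mᵀg: [[136, 16]; [16, 7]]·[p, q]ᵀ = [-303, -39]ᵀ.
Δ = 136·7 − 16² = 696.
p = ((-303)·7 − 16·(-39))/696 = -499/232; q = (136·(-39) − 16·(-303))/696 = -19/29.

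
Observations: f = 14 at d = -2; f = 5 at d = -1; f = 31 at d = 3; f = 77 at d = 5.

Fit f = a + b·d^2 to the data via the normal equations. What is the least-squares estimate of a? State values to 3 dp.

a = 2.543

From the data, Σ1 = 4, Σd^2 = 39, Σd^2·d^2 = 723.
And Σf = 127, Σd^2·f = 2265.
Normal equations: [[4, 39]; [39, 723]]·[a, b]ᵀ = [127, 2265]ᵀ.
Eliminating b: 723·(row 1) − 39·(row 2) gives 1371·a = 723·127 − 39·2265 = 3486, so a = 1162/457.
Then b = (2265 − 39·(1162/457))/723 = 1369/457.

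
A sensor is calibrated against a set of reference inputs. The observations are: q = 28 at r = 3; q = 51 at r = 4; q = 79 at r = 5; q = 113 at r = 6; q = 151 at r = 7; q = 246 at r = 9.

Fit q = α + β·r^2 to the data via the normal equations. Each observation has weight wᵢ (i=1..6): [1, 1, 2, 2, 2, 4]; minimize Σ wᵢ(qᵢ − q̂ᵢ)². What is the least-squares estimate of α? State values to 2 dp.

α = 3.56

The normal system AᵀWA·[α, β]ᵀ = AᵀWq is [[12, 569]; [569, 35225]]·[α, β]ᵀ = [1749, 107656]ᵀ.
Δ = 12·35225 − 569² = 98939.
α = (1749·35225 − 569·107656)/98939 = 352261/98939; β = (12·107656 − 569·1749)/98939 = 296691/98939.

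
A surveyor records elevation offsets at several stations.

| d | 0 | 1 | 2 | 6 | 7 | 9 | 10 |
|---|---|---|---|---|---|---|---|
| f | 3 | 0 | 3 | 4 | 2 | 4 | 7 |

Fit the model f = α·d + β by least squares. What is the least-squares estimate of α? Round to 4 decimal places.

The normal equations are: 271·α + 35·β = 150;  35·α + 7·β = 23.
Δ = 271·7 − 35² = 672.
α = (150·7 − 35·23)/672 = 35/96; β = (271·23 − 35·150)/672 = 983/672.

α = 0.3646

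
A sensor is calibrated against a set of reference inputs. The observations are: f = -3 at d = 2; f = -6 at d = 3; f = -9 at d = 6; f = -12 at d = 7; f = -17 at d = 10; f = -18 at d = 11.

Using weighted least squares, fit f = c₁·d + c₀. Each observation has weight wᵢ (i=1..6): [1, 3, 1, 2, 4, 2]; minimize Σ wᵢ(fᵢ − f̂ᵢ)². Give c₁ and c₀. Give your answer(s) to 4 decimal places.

c₁ = -1.6069, c₀ = -0.6580

Setting ∂/∂c₁ … = 0 gives: 807·c₁ + 93·c₀ = -1358;  93·c₁ + 13·c₀ = -158.
(Σwᵢ·d·d = 807, Σwᵢ·d = 93, Σwᵢ·1 = 13, Σwᵢ·d·f = -1358, Σwᵢ·f = -158.)
Determinant 807·13 − 93² = 1842.
c₁ = ((-1358)·13 − 93·(-158))/1842 = -1480/921; c₀ = (807·(-158) − 93·(-1358))/1842 = -202/307.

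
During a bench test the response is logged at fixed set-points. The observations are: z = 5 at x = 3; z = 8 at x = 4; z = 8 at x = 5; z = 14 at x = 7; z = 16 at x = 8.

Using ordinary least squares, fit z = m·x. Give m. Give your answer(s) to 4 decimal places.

m = 1.9202

Compute the Gram sums: Σx·x = 163.
Right-hand side: Σx·z = 313.
Hence m = 313 / 163 ≈ 1.92025.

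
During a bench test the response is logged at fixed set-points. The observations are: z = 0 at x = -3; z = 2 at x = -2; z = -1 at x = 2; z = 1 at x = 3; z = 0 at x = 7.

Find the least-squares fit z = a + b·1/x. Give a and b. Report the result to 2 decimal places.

Compute the Gram sums: Σ1 = 5, Σ1/x = 1/7, Σ1/x·1/x = 655/882.
And Σz = 2, Σ1/x·z = -7/6.
So AᵀA·[a, b]ᵀ = Aᵀz: [[5, 1/7]; [1/7, 655/882]]·[a, b]ᵀ = [2, -7/6]ᵀ.
Δ = 5·(655/882) − (1/7)² = 3257/882.
a = (2·(655/882) − (1/7)·(-7/6))/(3257/882) = 1457/3257; b = (5·(-7/6) − (1/7)·2)/(3257/882) = -5397/3257.

a = 0.45, b = -1.66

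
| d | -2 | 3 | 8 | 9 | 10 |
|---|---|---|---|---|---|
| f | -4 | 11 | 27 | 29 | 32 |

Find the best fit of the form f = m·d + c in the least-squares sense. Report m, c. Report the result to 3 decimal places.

m = 3.024, c = 2.067

Setting ∂/∂m … = 0 gives: 258·m + 28·c = 838;  28·m + 5·c = 95.
(Σd·d = 258, Σd = 28, Σ1 = 5, Σd·f = 838, Σf = 95.)
Eliminating c: 5·(row 1) − 28·(row 2) gives 506·m = 5·838 − 28·95 = 1530, so m = 765/253.
Then c = (95 − 28·(765/253))/5 = 523/253.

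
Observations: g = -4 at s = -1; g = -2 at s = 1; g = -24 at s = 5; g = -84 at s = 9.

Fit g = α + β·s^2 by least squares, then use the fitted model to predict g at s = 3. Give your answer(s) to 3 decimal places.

Forming MᵀM = [[4, 108]; [108, 7188]] and Mᵀg = [-114, -7410]ᵀ gives MᵀM·[α, β]ᵀ = Mᵀg.
det = 4·7188 − 108² = 17088.
α = ((-114)·7188 − 108·(-7410))/17088 = -399/356; β = (4·(-7410) − 108·(-114))/17088 = -361/356.
At s = 3: ĝ = (-399/356)·(1) + (-361/356)·(9) = -912/89.

ĝ = -10.247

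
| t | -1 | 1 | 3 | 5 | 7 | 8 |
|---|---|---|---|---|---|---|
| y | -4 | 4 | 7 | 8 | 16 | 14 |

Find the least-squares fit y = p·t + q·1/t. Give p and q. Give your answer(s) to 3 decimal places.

From the data, Σt·t = 149, Σt·1/t = 6, Σ1/t·1/t = 1543249/705600.
For Aᵀy: Σt·y = 293, Σ1/t·y = 6707/420.
AᵀA·[p, q]ᵀ = Aᵀy becomes [[149, 6]; [6, 1543249/705600]]·[p, q]ᵀ = [293, 6707/420]ᵀ.
Δ = 149·(1543249/705600) − 6² = 204542501/705600.
p = (293·(1543249/705600) − 6·(6707/420))/(204542501/705600) = 384565397/204542501; q = (149·(6707/420) − 6·293)/(204542501/705600) = 438451440/204542501.

p = 1.880, q = 2.144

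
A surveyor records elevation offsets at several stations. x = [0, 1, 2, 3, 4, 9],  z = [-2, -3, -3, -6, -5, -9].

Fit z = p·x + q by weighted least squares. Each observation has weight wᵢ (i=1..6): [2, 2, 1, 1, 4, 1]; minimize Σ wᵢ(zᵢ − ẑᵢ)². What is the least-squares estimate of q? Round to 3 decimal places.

q = -2.130

MᵀWM·[p, q]ᵀ = MᵀWz reads: 160·p + 32·q = -191;  32·p + 11·q = -48.
Determinant 160·11 − 32² = 736.
p = ((-191)·11 − 32·(-48))/736 = -565/736; q = (160·(-48) − 32·(-191))/736 = -49/23.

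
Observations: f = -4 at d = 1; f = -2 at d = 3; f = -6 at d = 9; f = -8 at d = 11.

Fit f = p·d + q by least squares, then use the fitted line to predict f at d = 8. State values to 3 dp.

AᵀA·[p, q]ᵀ = Aᵀf reads: 212·p + 24·q = -152;  24·p + 4·q = -20.
(Σd·d = 212, Σd = 24, Σ1 = 4, Σd·f = -152, Σf = -20.)
Determinant 212·4 − 24² = 272.
p = ((-152)·4 − 24·(-20))/272 = -8/17; q = (212·(-20) − 24·(-152))/272 = -37/17.
At d = 8: f̂ = (-8/17)·(8) + (-37/17)·(1) = -101/17.

f̂ = -5.941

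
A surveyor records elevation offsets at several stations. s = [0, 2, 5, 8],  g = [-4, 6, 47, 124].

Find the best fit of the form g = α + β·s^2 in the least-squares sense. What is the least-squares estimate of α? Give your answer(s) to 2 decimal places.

Forming AᵀA = [[4, 93]; [93, 4737]] and Aᵀg = [173, 9135]ᵀ gives AᵀA·[α, β]ᵀ = Aᵀg.
Determinant 4·4737 − 93² = 10299.
α = (173·4737 − 93·9135)/10299 = -10018/3433; β = (4·9135 − 93·173)/10299 = 6817/3433.

α = -2.92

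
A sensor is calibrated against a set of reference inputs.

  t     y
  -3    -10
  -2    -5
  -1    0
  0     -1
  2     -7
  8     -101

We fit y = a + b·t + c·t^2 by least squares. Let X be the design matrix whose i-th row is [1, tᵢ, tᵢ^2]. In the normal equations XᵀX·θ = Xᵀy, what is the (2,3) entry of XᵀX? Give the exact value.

484

Row 2 ↔ basis t, column 3 ↔ basis t^2, so (XᵀX)_{2,3} = Σᵢ (t)·(t^2) = (-3)·(9) + (-2)·(4) + (-1)·(1) + (0)·(0) + (2)·(4) + (8)·(64) = 484.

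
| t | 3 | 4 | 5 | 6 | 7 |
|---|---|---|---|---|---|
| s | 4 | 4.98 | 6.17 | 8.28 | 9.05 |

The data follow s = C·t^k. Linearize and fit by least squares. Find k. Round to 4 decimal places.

With ln sᵢ as the transformed response and ln tᵢ as the regressor:
AᵀA = [[12.7160, 7.8320]; [7.8320, 5]], rhs = [14.7512, 9.1280]ᵀ  (here Σln t = 7.8320, Σ(ln t)² = 12.7160, Σln s = 9.1280, Σln t·ln s = 14.7512).
Δ = 12.7160·5 − (7.8320)² = 2.2397; k = (14.7512·5 − 7.8320·9.1280)/2.2397 = 1.01131, ln C = (12.7160·9.1280 − 7.8320·14.7512)/2.2397 = 0.24148.

k = 1.0113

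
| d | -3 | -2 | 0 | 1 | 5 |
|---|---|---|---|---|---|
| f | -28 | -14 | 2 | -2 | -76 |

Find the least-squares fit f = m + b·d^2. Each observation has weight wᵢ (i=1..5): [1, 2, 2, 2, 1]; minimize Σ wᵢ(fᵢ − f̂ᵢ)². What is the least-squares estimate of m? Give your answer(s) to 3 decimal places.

m = 0.530

Sums needed: Σwᵢ·1 = 8, Σwᵢ·d^2 = 44, Σwᵢ·d^2·d^2 = 740.
Moment sums: Σwᵢ·f = -132, Σwᵢ·d^2·f = -2268.
So MᵀWM·[m, b]ᵀ = MᵀWf: [[8, 44]; [44, 740]]·[m, b]ᵀ = [-132, -2268]ᵀ.
Determinant 8·740 − 44² = 3984.
m = ((-132)·740 − 44·(-2268))/3984 = 44/83; b = (8·(-2268) − 44·(-132))/3984 = -257/83.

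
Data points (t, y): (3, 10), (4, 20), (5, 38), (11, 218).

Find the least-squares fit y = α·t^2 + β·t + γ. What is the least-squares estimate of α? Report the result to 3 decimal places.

α = 2.028

Normal-equation sums: Σt^2·t^2 = 15603, Σt^2·t = 1547, Σt^2 = 171, Σt·t = 171, Σt = 23, Σ1 = 4.
For Mᵀy: Σt^2·y = 27738, Σt·y = 2698, Σy = 286.
So MᵀM·[α, β, γ]ᵀ = Mᵀy: [[15603, 1547, 171]; [1547, 171, 23]; [171, 23, 4]]·[α, β, γ]ᵀ = [27738, 2698, 286]ᵀ.
Inverting the 3×3 Gram matrix, [α, β, γ]ᵀ = [716/353, -4098/1765, -3284/1765]ᵀ.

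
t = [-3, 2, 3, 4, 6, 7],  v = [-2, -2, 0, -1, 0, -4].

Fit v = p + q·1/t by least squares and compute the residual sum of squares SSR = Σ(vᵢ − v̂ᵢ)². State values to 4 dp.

The normal equations are: 6·p + (89/84)·q = -9;  (89/84)·p + (457/784)·q = -97/84.
(Σ1 = 6, Σ1/t = 89/84, Σ1/t·1/t = 457/784, Σv = -9, Σ1/t·v = -97/84.)
det = 6·(457/784) − (89/84)² = 16757/7056.
p = ((-9)·(457/784) − (89/84)·(-97/84))/(16757/7056) = -28384/16757; q = (6·(-97/84) − (89/84)·(-9))/(16757/7056) = 18396/16757.
Residuals: 1002/16757, -14328/16757, 22252/16757, 7028/16757, 25318/16757, -41272/16757; SSR = 184712/16757.

SSR = 11.0230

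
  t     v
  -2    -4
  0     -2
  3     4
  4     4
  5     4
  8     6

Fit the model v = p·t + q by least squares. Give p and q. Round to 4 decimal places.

p = 1.0625, q = -1.1875

Compute the Gram sums: Σt·t = 118, Σt = 18, Σ1 = 6.
Right-hand side: Σt·v = 104, Σv = 12.
AᵀA·[p, q]ᵀ = Aᵀv becomes [[118, 18]; [18, 6]]·[p, q]ᵀ = [104, 12]ᵀ.
det = 118·6 − 18² = 384.
p = (104·6 − 18·12)/384 = 17/16; q = (118·12 − 18·104)/384 = -19/16.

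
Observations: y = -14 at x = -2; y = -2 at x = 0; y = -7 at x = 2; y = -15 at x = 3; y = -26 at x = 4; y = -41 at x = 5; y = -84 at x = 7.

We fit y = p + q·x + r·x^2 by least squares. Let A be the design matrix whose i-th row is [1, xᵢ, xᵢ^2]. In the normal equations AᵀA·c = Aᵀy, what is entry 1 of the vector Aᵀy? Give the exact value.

-189

Entry 1 ↔ basis 1, so (Aᵀy)_{1} = Σᵢ yᵢ = (1)·(-14) + (1)·(-2) + (1)·(-7) + (1)·(-15) + (1)·(-26) + (1)·(-41) + (1)·(-84) = -189.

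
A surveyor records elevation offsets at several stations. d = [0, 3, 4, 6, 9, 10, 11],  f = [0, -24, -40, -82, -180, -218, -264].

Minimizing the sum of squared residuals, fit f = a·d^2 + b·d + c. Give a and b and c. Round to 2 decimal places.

Sums needed: Σd^2·d^2 = 32835, Σd^2·d = 3367, Σd^2 = 363, Σd·d = 363, Σd = 43, Σ1 = 7.
And Σd^2·f = -72132, Σd·f = -7428, Σf = -808.
MᵀM·[a, b, c]ᵀ = Mᵀf becomes [[32835, 3367, 363]; [3367, 363, 43]; [363, 43, 7]]·[a, b, c]ᵀ = [-72132, -7428, -808]ᵀ.
Solving the 3×3 system (Gaussian elimination) gives a = -81385/40241, b = -67071/40241, c = -12560/40241.

a = -2.02, b = -1.67, c = -0.31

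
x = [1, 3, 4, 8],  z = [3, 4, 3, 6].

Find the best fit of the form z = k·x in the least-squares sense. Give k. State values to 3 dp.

k = 0.833

Normal-equation sums: Σx·x = 90.
Moment sums: Σx·z = 75.
k = 75/90 = 0.833333.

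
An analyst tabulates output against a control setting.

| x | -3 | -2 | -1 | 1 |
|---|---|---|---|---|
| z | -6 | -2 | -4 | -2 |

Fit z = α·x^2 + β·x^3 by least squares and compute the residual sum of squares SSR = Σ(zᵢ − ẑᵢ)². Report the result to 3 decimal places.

Normal-equation sums: Σx^2·x^2 = 99, Σx^2·x^3 = -275, Σx^3·x^3 = 795.
Moment sums: Σx^2·z = -68, Σx^3·z = 180.
AᵀA·[α, β]ᵀ = Aᵀz becomes [[99, -275]; [-275, 795]]·[α, β]ᵀ = [-68, 180]ᵀ.
Determinant 99·795 − (-275)² = 3080.
α = ((-68)·795 − (-275)·180)/3080 = -114/77; β = (99·180 − (-275)·(-68))/3080 = -2/7.
Residuals: -30/77, 18/11, -216/77, -18/77; SSR = 828/77.

SSR = 10.753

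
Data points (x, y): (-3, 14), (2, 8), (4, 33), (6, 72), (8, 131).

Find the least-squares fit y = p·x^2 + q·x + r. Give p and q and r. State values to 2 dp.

p = 1.98, q = 0.65, r = -1.73

Entries of AᵀA: Σx^2·x^2 = 5745, Σx^2·x = 773, Σx^2 = 129, Σx·x = 129, Σx = 17, Σ1 = 5.
Moment sums: Σx^2·y = 11662, Σx·y = 1586, Σy = 258.
Normal equations: [[5745, 773, 129]; [773, 129, 17]; [129, 17, 5]]·[p, q, r]ᵀ = [11662, 1586, 258]ᵀ.
Row-reducing yields p = 37305/18829, q = 644/991, r = -32495/18829.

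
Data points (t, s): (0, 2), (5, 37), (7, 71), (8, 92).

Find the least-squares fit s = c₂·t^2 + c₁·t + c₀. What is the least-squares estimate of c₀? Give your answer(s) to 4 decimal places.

Forming AᵀA = [[7122, 980, 138]; [980, 138, 20]; [138, 20, 4]] and Aᵀs = [10292, 1418, 202]ᵀ gives AᵀA·[c₂, c₁, c₀]ᵀ = Aᵀs.
Solving the 3×3 system (Gaussian elimination) gives c₂ = 3977/2809, c₁ = -191/2809, c₀ = 5603/2809.

c₀ = 1.9947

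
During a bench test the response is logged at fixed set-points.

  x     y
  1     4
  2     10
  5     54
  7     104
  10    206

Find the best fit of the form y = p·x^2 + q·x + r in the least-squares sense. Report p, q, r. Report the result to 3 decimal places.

p = 1.962, q = 0.929, r = 0.719

From the data, Σx^2·x^2 = 13043, Σx^2·x = 1477, Σx^2 = 179, Σx·x = 179, Σx = 25, Σ1 = 5.
Right-hand side: Σx^2·y = 27090, Σx·y = 3082, Σy = 378.
Normal equations: [[13043, 1477, 179]; [1477, 179, 25]; [179, 25, 5]]·[p, q, r]ᵀ = [27090, 3082, 378]ᵀ.
Row-reducing yields p = 7993/4074, q = 13/14, r = 1465/2037.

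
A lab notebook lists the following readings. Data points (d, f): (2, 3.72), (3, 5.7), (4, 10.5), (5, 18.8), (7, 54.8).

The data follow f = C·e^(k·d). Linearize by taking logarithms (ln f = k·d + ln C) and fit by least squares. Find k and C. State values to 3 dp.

k = 0.548, C = 1.182

Taking logs, ln f = k·d + ln C, so regress ln f on d.
Σd = 21.0000, Σ(d)² = 103.0000, Σln f = 12.3431, Σd·ln f = 59.9495.
Normal system: [[103.0000, 21.0000]; [21.0000, 5]]·[k, ln C]ᵀ = [59.9495, 12.3431]ᵀ.
Δ = 103.0000·5 − (21.0000)² = 74.0000; k = (59.9495·5 − 21.0000·12.3431)/74.0000 = 0.54786, ln C = (103.0000·12.3431 − 21.0000·59.9495)/74.0000 = 0.16759, so C = exp(0.16759) = 1.18245.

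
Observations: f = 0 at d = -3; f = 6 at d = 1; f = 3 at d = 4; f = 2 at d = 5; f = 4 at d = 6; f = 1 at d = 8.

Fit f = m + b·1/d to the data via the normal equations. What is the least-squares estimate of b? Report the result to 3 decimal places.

b = 4.518

Entries of MᵀM: Σ1 = 6, Σ1/d = 169/120, Σ1/d·1/d = 18101/14400.
Right-hand side: Σf = 16, Σ1/d·f = 953/120.
So MᵀM·[m, b]ᵀ = Mᵀf: [[6, 169/120]; [169/120, 18101/14400]]·[m, b]ᵀ = [16, 953/120]ᵀ.
Determinant 6·(18101/14400) − (169/120)² = 16009/2880.
m = (16·(18101/14400) − (169/120)·(953/120))/(16009/2880) = 128559/80045; b = (6·(953/120) − (169/120)·16)/(16009/2880) = 72336/16009.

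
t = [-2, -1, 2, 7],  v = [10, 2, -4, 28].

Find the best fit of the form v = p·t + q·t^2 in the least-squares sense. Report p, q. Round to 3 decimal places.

p = -3.060, q = 1.004

MᵀM·[p, q]ᵀ = Mᵀv reads: 58·p + 342·q = 166;  342·p + 2434·q = 1398.
Δ = 58·2434 − 342² = 24208.
p = (166·2434 − 342·1398)/24208 = -9259/3026; q = (58·1398 − 342·166)/24208 = 3039/3026.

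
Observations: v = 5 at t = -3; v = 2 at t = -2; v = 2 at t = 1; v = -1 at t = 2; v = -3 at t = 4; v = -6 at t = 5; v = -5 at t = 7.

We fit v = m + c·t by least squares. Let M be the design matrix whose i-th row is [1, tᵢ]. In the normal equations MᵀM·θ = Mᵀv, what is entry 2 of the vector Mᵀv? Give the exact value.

Entry 2 ↔ basis t, so (Mᵀv)_{2} = Σᵢ (t)·vᵢ = (-3)·(5) + (-2)·(2) + (1)·(2) + (2)·(-1) + (4)·(-3) + (5)·(-6) + (7)·(-5) = -96.

-96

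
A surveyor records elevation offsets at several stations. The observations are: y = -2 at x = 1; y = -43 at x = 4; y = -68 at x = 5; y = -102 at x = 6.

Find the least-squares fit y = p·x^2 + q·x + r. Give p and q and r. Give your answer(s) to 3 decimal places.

MᵀM·[p, q, r]ᵀ = Mᵀy reads: 2178·p + 406·q + 78·r = -6062;  406·p + 78·q + 16·r = -1126;  78·p + 16·q + 4·r = -215.
(Σx^2·x^2 = 2178, Σx^2·x = 406, Σx^2 = 78, Σx·x = 78, Σx = 16, Σ1 = 4, Σx^2·y = -6062, Σx·y = -1126, Σy = -215.)
Row-reducing yields p = -1169/362, q = 971/362, r = -273/181.

p = -3.229, q = 2.682, r = -1.508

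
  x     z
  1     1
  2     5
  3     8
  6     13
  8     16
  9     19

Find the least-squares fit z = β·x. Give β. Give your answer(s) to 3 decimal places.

β = 2.113

The normal system MᵀM·[β]ᵀ = Mᵀz is [[195]]·[β]ᵀ = [412]ᵀ.
β = 412/195 = 2.11282.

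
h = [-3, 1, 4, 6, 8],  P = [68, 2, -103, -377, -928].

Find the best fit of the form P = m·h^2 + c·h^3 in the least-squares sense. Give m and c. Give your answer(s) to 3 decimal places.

m = 1.583, c = -2.010

Sums needed: Σh^2·h^2 = 5730, Σh^2·h^3 = 41326, Σh^3·h^3 = 313626.
For MᵀP: Σh^2·P = -73998, Σh^3·P = -564994.
So MᵀM·[m, c]ᵀ = MᵀP: [[5730, 41326]; [41326, 313626]]·[m, c]ᵀ = [-73998, -564994]ᵀ.
Determinant 5730·313626 − 41326² = 89238704.
m = ((-73998)·313626 − 41326·(-564994))/89238704 = 8827831/5577419; c = (5730·(-564994) − 41326·(-73998))/89238704 = -11210892/5577419.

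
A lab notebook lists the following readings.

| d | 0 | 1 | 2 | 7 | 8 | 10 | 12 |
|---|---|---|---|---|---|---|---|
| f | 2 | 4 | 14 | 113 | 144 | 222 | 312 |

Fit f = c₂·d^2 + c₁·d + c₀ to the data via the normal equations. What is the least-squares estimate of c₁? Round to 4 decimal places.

c₁ = 1.9551

Entries of MᵀM: Σd^2·d^2 = 37250, Σd^2·d = 3592, Σd^2 = 362, Σd·d = 362, Σd = 40, Σ1 = 7.
For Mᵀf: Σd^2·f = 81941, Σd·f = 7939, Σf = 811.
MᵀM·[c₂, c₁, c₀]ᵀ = Mᵀf becomes [[37250, 3592, 362]; [3592, 362, 40]; [362, 40, 7]]·[c₂, c₁, c₀]ᵀ = [81941, 7939, 811]ᵀ.
Solving the 3×3 system (Gaussian elimination) gives c₂ = 353199/176774, c₁ = 345609/176774, c₀ = 9238/6799.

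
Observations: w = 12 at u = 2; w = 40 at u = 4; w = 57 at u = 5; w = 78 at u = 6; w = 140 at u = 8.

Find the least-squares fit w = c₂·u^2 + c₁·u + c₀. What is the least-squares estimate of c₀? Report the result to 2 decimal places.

Sums needed: Σu^2·u^2 = 6289, Σu^2·u = 925, Σu^2 = 145, Σu·u = 145, Σu = 25, Σ1 = 5.
Moment sums: Σu^2·w = 13881, Σu·w = 2057, Σw = 327.
XᵀX·[c₂, c₁, c₀]ᵀ = Xᵀw becomes [[6289, 925, 145]; [925, 145, 25]; [145, 25, 5]]·[c₂, c₁, c₀]ᵀ = [13881, 2057, 327]ᵀ.
Solving the 3×3 system (Gaussian elimination) gives c₂ = 89/42, c₁ = -19/210, c₀ = 22/5.

c₀ = 4.40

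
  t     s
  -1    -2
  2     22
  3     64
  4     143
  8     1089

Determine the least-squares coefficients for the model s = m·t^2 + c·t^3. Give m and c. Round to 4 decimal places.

m = 1.0119, c = 2.0003

Entries of MᵀM: Σt^2·t^2 = 4450, Σt^2·t^3 = 34066, Σt^3·t^3 = 267034.
For Mᵀs: Σt^2·s = 72646, Σt^3·s = 568626.
Normal equations: [[4450, 34066]; [34066, 267034]]·[m, c]ᵀ = [72646, 568626]ᵀ.
det = 4450·267034 − 34066² = 27808944.
m = (72646·267034 − 34066·568626)/27808944 = 3517331/3476118; c = (4450·568626 − 34066·72646)/27808944 = 6953383/3476118.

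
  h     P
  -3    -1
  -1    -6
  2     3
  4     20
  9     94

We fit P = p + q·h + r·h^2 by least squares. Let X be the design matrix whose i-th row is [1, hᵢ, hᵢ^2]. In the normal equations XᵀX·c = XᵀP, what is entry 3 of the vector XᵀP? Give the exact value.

7931

Entry 3 ↔ basis h^2, so (XᵀP)_{3} = Σᵢ (h^2)·Pᵢ = (9)·(-1) + (1)·(-6) + (4)·(3) + (16)·(20) + (81)·(94) = 7931.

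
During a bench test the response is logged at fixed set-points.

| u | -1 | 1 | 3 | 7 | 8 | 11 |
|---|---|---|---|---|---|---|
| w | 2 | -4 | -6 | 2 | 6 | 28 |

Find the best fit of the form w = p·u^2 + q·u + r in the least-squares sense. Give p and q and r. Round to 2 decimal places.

p = 0.54, q = -3.28, r = -1.49

The normal equations are: 21221·p + 2213·q + 245·r = 3814;  2213·p + 245·q + 29·r = 346;  245·p + 29·q + 6·r = 28.
Row-reducing yields p = 31617/58700, q = -192329/58700, r = -21876/14675.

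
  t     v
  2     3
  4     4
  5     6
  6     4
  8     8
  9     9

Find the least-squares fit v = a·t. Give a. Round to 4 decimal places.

MᵀM·[a]ᵀ = Mᵀv reads: 226·a = 221.
(Σt·t = 226, Σt·v = 221.)
Hence a = 221 / 226 ≈ 0.977876.

a = 0.9779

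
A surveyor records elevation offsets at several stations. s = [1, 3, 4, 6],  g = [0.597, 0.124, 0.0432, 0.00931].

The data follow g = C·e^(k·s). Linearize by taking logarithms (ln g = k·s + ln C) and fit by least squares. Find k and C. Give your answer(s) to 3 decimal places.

k = -0.841, C = 1.401

Linearized form: ln g = k·s + ln C. From the 4 transformed points,
AᵀA = [[62.0000, 14.0000]; [14.0000, 4]], rhs = [-47.4059, -10.4219]ᵀ  (here Σs = 14.0000, Σ(s)² = 62.0000, Σln g = -10.4219, Σs·ln g = -47.4059).
Slope k = (n·Σs·ln g − Σs·Σln g)/(n·Σ(s)² − (Σs)²) = (4·-47.4059 − 14.0000·-10.4219)/52.0000 = -0.84071; ln C = (Σln g − k·Σs)/n = 0.33703, so C = exp(0.33703) = 1.40078.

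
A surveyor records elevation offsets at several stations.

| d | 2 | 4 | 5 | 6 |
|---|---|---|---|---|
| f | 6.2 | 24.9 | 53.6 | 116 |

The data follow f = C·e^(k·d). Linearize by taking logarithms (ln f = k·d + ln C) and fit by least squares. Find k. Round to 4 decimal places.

With ln fᵢ as the transformed response and dᵢ as the regressor:
Sums: Σd = 17.0000, Σ(d)² = 81.0000, Σln f = 13.7746, Σd·ln f = 64.9379.
Normal system: [[81.0000, 17.0000]; [17.0000, 4]]·[k, ln C]ᵀ = [64.9379, 13.7746]ᵀ.
Δ = 81.0000·4 − (17.0000)² = 35.0000; k = (64.9379·4 − 17.0000·13.7746)/35.0000 = 0.73097, ln C = (81.0000·13.7746 − 17.0000·64.9379)/35.0000 = 0.33701.

k = 0.7310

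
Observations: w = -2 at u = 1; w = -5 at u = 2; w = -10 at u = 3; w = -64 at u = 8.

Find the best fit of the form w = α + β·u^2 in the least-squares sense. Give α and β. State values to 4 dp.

α = -1.0746, β = -0.9834

The normal system XᵀX·[α, β]ᵀ = Xᵀw is [[4, 78]; [78, 4194]]·[α, β]ᵀ = [-81, -4208]ᵀ.
Eliminating β: 4194·(row 1) − 78·(row 2) gives 10692·α = 4194·(-81) − 78·(-4208) = -11490, so α = -1915/1782.
Then β = ((-4208) − 78·(-1915/1782))/4194 = -5257/5346.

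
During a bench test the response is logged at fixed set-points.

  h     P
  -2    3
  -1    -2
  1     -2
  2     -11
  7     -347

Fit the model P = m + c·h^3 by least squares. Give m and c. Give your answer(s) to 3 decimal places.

m = -3.013, c = -1.003

With design matrix A, AᵀA = [[5, 343]; [343, 117779]] and AᵀP = [-359, -119133]ᵀ.
Δ = 5·117779 − 343² = 471246.
m = ((-359)·117779 − 343·(-119133))/471246 = -710021/235623; c = (5·(-119133) − 343·(-359))/471246 = -236264/235623.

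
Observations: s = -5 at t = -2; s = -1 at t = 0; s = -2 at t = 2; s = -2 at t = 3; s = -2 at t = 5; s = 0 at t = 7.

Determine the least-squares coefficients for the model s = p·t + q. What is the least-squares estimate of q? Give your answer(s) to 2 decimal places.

The normal system AᵀA·[p, q]ᵀ = Aᵀs is [[91, 15]; [15, 6]]·[p, q]ᵀ = [-10, -12]ᵀ.
det = 91·6 − 15² = 321.
p = ((-10)·6 − 15·(-12))/321 = 40/107; q = (91·(-12) − 15·(-10))/321 = -314/107.

q = -2.93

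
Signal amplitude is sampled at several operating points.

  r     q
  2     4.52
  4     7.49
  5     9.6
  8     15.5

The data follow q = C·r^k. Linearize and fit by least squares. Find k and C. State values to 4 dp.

Taking logs, ln q = k·ln r + ln C, so regress ln q on ln r.
Σln r = 5.7683, Σ(ln r)² = 9.3166, Σln q = 8.5247, Σln r·ln q = 13.1766.
Equations: 9.3166·k + 5.7683·ln C = 13.1766;  5.7683·k + 4·ln C = 8.5247.
Slope k = (n·Σln r·ln q − Σln r·Σln q)/(n·Σ(ln r)² − (Σln r)²) = (4·13.1766 − 5.7683·8.5247)/3.9930 = 0.88487; ln C = (Σln q − k·Σln r)/n = 0.85511, so C = exp(0.85511) = 2.35164.

k = 0.8849, C = 2.3516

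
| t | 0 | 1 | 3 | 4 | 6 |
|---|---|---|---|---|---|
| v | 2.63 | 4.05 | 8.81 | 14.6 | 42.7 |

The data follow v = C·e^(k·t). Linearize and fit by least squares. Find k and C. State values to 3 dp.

k = 0.458, C = 2.492

Linearized form: ln v = k·t + ln C. From the 5 transformed points,
Σt = 14.0000, Σ(t)² = 62.0000, Σln v = 10.9768, Σt·ln v = 41.1757.
Equations: 62.0000·k + 14.0000·ln C = 41.1757;  14.0000·k + 5·ln C = 10.9768.
Slope k = (n·Σt·ln v − Σt·Σln v)/(n·Σ(t)² − (Σt)²) = (5·41.1757 − 14.0000·10.9768)/114.0000 = 0.45792; ln C = (Σln v − k·Σt)/n = 0.91318, so C = exp(0.91318) = 2.49224.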